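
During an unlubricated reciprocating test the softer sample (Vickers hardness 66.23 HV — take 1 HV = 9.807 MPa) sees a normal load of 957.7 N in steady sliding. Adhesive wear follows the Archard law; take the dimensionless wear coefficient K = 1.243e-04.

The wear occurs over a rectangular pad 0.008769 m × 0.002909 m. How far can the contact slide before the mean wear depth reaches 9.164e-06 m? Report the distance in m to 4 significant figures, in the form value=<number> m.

value=1.275 m

The algebra runs at full float precision, and quoted intermediates are rounded — rounded once at the end, at 4 significant digits.
Convert: Hardness H = 66.23 HV × 9.807 MPa/HV = 649.5 MPa = 6.495e+08 Pa.
Convert: Contact area A = 0.008769 m × 0.002909 m = 2.551e-05 m².
Collected in SI base units: W = 957.7 N, H = 6.495e+08 Pa, K = 1.243e-04.
Allowed volume V_lim = h_lim·A = 9.164e-06 · 2.551e-05 = 2.338e-10 m³.
Sliding life L = V_lim·H/(K·W) = 2.338e-10 · 6.495e+08 / (1.243e-04 · 957.7) = 1.275 m.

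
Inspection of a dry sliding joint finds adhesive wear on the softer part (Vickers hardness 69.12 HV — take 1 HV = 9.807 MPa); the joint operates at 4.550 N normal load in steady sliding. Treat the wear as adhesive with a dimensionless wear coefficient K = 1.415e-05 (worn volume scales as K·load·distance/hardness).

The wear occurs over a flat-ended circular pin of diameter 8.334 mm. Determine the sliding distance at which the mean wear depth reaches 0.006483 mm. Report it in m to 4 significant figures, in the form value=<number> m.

value=3723 m

Quoted intermediates are rounded. All arithmetic keeps exact precision — rounded once at the end to four significant figures.
Convert: Hardness H = 69.12 HV × 9.807 MPa/HV = 677.9 MPa = 6.779e+08 Pa.
Convert: Pin diameter d = 8.334 mm = 0.008334 m. Contact area A = π·d²/4 = π·(0.008334 m)²/4 = 5.455e-05 m².
Convert: Depth limit h_lim = 0.006483 mm = 6.483e-06 m.
Restated in SI base units: W = 4.550 N, H = 6.779e+08 Pa, K = 1.415e-05.
Limit volume V_lim = h_lim·A = 6.483e-06 · 5.455e-05 = 3.536e-10 m³.
So the life L = V_lim·H/(K·W) = 3.536e-10 · 6.779e+08 / (1.415e-05 · 4.550) = 3723 m.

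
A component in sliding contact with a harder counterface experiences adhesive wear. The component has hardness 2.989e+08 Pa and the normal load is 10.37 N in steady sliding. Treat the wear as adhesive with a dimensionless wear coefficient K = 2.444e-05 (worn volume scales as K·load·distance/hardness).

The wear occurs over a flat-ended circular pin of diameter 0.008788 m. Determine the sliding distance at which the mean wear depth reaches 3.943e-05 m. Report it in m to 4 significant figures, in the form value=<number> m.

Quoted intermediates are rounded. The algebra holds full precision — one final rounding, at 4 significant digits.
Convert: Contact area A = π·d²/4 = π·(0.008788 m)²/4 = 6.066e-05 m².
SI base units throughout: W = 10.37 N, H = 2.989e+08 Pa, K = 2.444e-05.
Wearable volume V_lim = h_lim·A = 3.943e-05 · 6.066e-05 = 2.392e-09 m³.
Inverting, life L = V_lim·H/(K·W) = 2.392e-09 · 2.989e+08 / (2.444e-05 · 10.37) = 2821 m.

value=2821 m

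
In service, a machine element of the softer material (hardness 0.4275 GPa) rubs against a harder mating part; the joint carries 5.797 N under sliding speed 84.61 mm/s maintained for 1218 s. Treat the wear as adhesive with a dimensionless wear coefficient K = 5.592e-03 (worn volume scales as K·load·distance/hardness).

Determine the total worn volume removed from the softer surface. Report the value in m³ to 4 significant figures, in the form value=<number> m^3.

Displayed values are rounded. Each operation maintains full float precision; rounded just once: 4 significant figures.
Convert: Sliding speed v = 84.61 mm/s = 0.08461 m/s. The distance L = v·t = 0.08461 m/s × 1218 s = 103.1 m.
Convert: Hardness H = 0.4275 GPa = 4.275e+08 Pa.
SI base units throughout: W = 5.797 N, H = 4.275e+08 Pa, K = 5.592e-03.
Wear volume V = K·W·L/H = 5.592e-03 · 5.797 · 103.1 / 4.275e+08 = 7.815e-09 m³.

value=7.815e-09 m^3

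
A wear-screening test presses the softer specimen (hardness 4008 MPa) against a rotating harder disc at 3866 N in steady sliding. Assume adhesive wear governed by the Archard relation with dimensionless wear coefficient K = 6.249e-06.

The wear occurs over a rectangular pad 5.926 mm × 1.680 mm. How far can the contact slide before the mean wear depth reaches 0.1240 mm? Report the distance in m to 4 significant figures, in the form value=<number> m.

The algebra runs at full float precision. Displayed values are rounded. Rounded once at the end: 4 significant digits.
Hardness H = 4008 MPa = 4.008e+09 Pa.
Pad sides 5.926 mm × 1.680 mm = 0.005926 m × 0.001680 m. Contact area A = 0.005926 m × 0.001680 m = 9.956e-06 m².
Depth limit h_lim = 0.1240 mm = 1.240e-04 m.
In SI base units, W = 3866 N, H = 4.008e+09 Pa, K = 6.249e-06.
Volume at the limit: V_lim = h_lim·A = 1.240e-04 · 9.956e-06 = 1.235e-09 m³.
Life L = V_lim·H/(K·W) = 1.235e-09 · 4.008e+09 / (6.249e-06 · 3866) = 204.8 m.

value=204.8 m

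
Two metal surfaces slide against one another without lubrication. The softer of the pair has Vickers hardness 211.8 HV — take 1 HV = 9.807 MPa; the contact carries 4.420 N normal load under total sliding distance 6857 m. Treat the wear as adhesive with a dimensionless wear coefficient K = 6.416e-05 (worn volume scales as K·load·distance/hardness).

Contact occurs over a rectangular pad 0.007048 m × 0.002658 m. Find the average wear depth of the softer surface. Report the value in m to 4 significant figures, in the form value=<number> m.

value=4.997e-05 m

The intermediates are shown rounded — all working math keeps full precision — rounded just once to 4 significant figures.
Hardness H = 211.8 HV × 9.807 MPa/HV = 2077 MPa = 2.077e+09 Pa.
Contact area A = 0.007048 m × 0.002658 m = 1.873e-05 m².
Working in SI base units: W = 4.420 N, H = 2.077e+09 Pa, K = 6.416e-05.
Apply Archard: V = K·W·L/H = 6.416e-05 · 4.420 · 6857 / 2.077e+09 = 9.362e-10 m³.
Mean depth h = V/A = 9.362e-10 / 1.873e-05 = 4.997e-05 m.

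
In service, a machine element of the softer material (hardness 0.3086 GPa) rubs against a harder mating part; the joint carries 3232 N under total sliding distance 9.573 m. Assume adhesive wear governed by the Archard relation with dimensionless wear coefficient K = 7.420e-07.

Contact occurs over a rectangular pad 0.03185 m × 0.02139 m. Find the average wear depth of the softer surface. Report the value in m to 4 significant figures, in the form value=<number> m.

Every step carries exact precision; intermediates are shown rounded; one final rounding to 4 significant figures.
Hardness H = 0.3086 GPa = 3.086e+08 Pa.
Contact area A = 0.03185 m × 0.02139 m = 6.813e-04 m².
In SI base units: W = 3232 N, H = 3.086e+08 Pa, K = 7.420e-07.
By Archard's law, V = K·W·L/H = 7.420e-07 · 3232 · 9.573 / 3.086e+08 = 7.439e-11 m³.
Depth h = V/A = 7.439e-11 / 6.813e-04 = 1.092e-07 m.

value=1.092e-07 m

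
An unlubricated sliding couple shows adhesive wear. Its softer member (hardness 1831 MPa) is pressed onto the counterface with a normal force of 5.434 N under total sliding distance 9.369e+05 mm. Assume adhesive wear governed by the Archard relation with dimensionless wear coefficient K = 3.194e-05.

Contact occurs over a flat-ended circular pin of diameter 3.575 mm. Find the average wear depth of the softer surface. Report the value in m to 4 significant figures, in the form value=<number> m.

The computation holds full precision; intermediate values are printed rounded. Rounded just once to four significant digits.
Convert: Distance covered L = 9.369e+05 mm = 936.9 m.
Convert: Hardness H = 1831 MPa = 1.831e+09 Pa.
Convert: Pin diameter d = 3.575 mm = 0.003575 m. Contact area A = π·d²/4 = π·(0.003575 m)²/4 = 1.004e-05 m².
Working in SI base units: W = 5.434 N, H = 1.831e+09 Pa, K = 3.194e-05.
Apply Archard: V = K·W·L/H = 3.194e-05 · 5.434 · 936.9 / 1.831e+09 = 8.881e-11 m³.
Depth h = V/A = 8.881e-11 / 1.004e-05 = 8.847e-06 m.

value=8.847e-06 m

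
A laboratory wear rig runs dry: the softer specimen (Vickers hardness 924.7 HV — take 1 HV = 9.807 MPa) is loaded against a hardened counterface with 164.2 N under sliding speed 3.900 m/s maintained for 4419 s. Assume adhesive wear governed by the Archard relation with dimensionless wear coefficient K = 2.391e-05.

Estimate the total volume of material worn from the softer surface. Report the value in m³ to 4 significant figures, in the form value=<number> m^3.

The intermediates are displayed rounded. The algebra keeps full precision, and a lone final rounding, at four significant figures.
Total distance L = v·t = 3.900 m/s × 4419 s = 1.723e+04 m.
Hardness H = 924.7 HV × 9.807 MPa/HV = 9069 MPa = 9.069e+09 Pa.
In SI base units: W = 164.2 N, H = 9.069e+09 Pa, K = 2.391e-05.
Volume removed: V = K·W·L/H = 2.391e-05 · 164.2 · 1.723e+04 / 9.069e+09 = 7.461e-09 m³.

value=7.461e-09 m^3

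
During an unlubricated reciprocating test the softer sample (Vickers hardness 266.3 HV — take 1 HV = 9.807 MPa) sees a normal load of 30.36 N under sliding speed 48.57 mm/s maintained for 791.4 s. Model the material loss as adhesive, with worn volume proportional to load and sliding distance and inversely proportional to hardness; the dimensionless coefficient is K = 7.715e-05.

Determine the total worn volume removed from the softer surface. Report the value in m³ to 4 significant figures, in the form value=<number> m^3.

value=3.447e-11 m^3

The computation maintains exact precision — intermediate values are displayed rounded, and rounded just once, at four significant figures.
Sliding speed v = 48.57 mm/s = 0.04857 m/s. Sliding distance L = v·t = 0.04857 m/s × 791.4 s = 38.44 m.
Hardness H = 266.3 HV × 9.807 MPa/HV = 2612 MPa = 2.612e+09 Pa.
Restated in SI base units: W = 30.36 N, H = 2.612e+09 Pa, K = 7.715e-05.
Archard relation: V = K·W·L/H = 7.715e-05 · 30.36 · 38.44 / 2.612e+09 = 3.447e-11 m³.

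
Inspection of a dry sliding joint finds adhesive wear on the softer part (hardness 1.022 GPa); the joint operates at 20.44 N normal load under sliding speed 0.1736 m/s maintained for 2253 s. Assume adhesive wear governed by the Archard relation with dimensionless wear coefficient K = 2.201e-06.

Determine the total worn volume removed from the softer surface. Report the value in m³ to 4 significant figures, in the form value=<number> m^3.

Intermediates are displayed rounded; every step keeps full precision, and one final rounding: four significant digits.
Convert: The distance L = v·t = 0.1736 m/s × 2253 s = 391.1 m.
Convert: Hardness H = 1.022 GPa = 1.022e+09 Pa.
Expressed in SI base units: W = 20.44 N, H = 1.022e+09 Pa, K = 2.201e-06.
The Archard volume V = K·W·L/H = 2.201e-06 · 20.44 · 391.1 / 1.022e+09 = 1.722e-11 m³.

value=1.722e-11 m^3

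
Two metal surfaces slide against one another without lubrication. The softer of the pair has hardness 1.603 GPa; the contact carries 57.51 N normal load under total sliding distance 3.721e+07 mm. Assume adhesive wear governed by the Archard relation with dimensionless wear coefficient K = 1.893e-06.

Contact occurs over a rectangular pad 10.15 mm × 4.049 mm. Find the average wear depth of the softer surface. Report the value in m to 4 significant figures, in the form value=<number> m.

All arithmetic holds full precision — intermediates are printed rounded; a single final rounding to four significant digits.
Path length L = 3.721e+07 mm = 3.721e+04 m.
Hardness H = 1.603 GPa = 1.603e+09 Pa.
Pad sides 10.15 mm × 4.049 mm = 0.01015 m × 0.004049 m. Contact area A = 0.01015 m × 0.004049 m = 4.110e-05 m².
Collected in SI base units: W = 57.51 N, H = 1.603e+09 Pa, K = 1.893e-06.
Worn volume V = K·W·L/H = 1.893e-06 · 57.51 · 3.721e+04 / 1.603e+09 = 2.527e-09 m³.
Mean wear depth h = V/A = 2.527e-09 / 4.110e-05 = 6.149e-05 m.

value=6.149e-05 m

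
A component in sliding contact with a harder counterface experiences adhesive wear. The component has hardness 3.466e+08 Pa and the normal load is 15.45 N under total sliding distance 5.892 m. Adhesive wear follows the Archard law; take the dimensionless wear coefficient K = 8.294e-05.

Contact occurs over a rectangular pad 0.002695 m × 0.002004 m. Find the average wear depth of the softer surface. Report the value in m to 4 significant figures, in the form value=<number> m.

Shown intermediates are rounded — all working math maintains full float precision; one last rounding: four significant figures.
Convert: Contact area A = 0.002695 m × 0.002004 m = 5.401e-06 m².
In SI base units: W = 15.45 N, H = 3.466e+08 Pa, K = 8.294e-05.
Archard relation: V = K·W·L/H = 8.294e-05 · 15.45 · 5.892 / 3.466e+08 = 2.178e-11 m³.
Average depth h = V/A = 2.178e-11 / 5.401e-06 = 4.033e-06 m.

value=4.033e-06 m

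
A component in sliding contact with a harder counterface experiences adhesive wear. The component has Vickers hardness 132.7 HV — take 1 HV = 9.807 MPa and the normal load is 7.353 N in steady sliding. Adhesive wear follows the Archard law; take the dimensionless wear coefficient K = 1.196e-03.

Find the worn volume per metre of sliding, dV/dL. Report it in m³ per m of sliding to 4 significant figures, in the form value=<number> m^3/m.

value=6.758e-12 m^3/m

The algebra maintains full float precision — intermediates appear rounded. Rounded once at the end, at four significant digits.
Hardness H = 132.7 HV × 9.807 MPa/HV = 1301 MPa = 1.301e+09 Pa.
As SI base values: W = 7.353 N, H = 1.301e+09 Pa, K = 1.196e-03.
Volumetric rate dV/dL = K·W/H (no L dependence): 1.196e-03 · 7.353 / 1.301e+09 = 6.758e-12 m³/m.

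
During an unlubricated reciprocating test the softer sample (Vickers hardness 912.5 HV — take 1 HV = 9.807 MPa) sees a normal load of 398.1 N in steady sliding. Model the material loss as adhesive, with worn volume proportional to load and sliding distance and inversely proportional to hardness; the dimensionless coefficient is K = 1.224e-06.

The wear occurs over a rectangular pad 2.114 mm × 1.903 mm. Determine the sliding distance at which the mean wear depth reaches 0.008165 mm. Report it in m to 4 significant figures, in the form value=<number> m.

value=603.2 m

Intermediate values are printed rounded — all arithmetic carries exact precision — a lone final rounding to 4 significant digits.
Hardness H = 912.5 HV × 9.807 MPa/HV = 8949 MPa = 8.949e+09 Pa.
Pad sides 2.114 mm × 1.903 mm = 0.002114 m × 0.001903 m. Contact area A = 0.002114 m × 0.001903 m = 4.023e-06 m².
Depth limit h_lim = 0.008165 mm = 8.165e-06 m.
Restated in SI base units: W = 398.1 N, H = 8.949e+09 Pa, K = 1.224e-06.
Permissible volume V_lim = h_lim·A = 8.165e-06 · 4.023e-06 = 3.285e-11 m³.
Life L = V_lim·H/(K·W) = 3.285e-11 · 8.949e+09 / (1.224e-06 · 398.1) = 603.2 m.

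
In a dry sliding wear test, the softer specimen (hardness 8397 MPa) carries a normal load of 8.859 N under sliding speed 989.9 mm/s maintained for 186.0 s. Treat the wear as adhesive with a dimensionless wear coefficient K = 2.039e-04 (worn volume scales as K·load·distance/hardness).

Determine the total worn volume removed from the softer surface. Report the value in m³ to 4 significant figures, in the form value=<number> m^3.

value=3.961e-11 m^3

Quoted intermediates are rounded; the computation holds full precision, and rounded once at the end to four significant figures.
Convert: Sliding speed v = 989.9 mm/s = 0.9899 m/s. Distance L = v·t = 0.9899 m/s × 186.0 s = 184.1 m.
Convert: Hardness H = 8397 MPa = 8.397e+09 Pa.
Restated in SI base units: W = 8.859 N, H = 8.397e+09 Pa, K = 2.039e-04.
Archard relation: V = K·W·L/H = 2.039e-04 · 8.859 · 184.1 / 8.397e+09 = 3.961e-11 m³.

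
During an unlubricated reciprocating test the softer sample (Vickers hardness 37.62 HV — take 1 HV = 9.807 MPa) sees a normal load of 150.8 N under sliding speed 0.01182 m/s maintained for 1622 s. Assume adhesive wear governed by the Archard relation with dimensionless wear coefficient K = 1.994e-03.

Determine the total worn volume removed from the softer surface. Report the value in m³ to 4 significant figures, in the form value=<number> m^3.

Intermediate values are shown rounded — each operation carries exact precision, and one last rounding to four significant digits.
The distance L = v·t = 0.01182 m/s × 1622 s = 19.17 m.
Hardness H = 37.62 HV × 9.807 MPa/HV = 368.9 MPa = 3.689e+08 Pa.
Working in SI base units: W = 150.8 N, H = 3.689e+08 Pa, K = 1.994e-03.
Archard volume V = K·W·L/H = 1.994e-03 · 150.8 · 19.17 / 3.689e+08 = 1.563e-08 m³.

value=1.563e-08 m^3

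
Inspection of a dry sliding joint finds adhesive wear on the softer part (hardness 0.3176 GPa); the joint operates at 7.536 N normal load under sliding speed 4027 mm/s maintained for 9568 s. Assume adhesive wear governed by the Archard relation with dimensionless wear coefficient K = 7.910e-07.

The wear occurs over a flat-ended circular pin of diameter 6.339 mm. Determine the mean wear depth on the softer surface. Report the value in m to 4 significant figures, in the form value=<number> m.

value=2.291e-05 m

Displayed values are rounded. Each operation maintains full float precision; a single final rounding: four significant figures.
Convert: Sliding speed v = 4027 mm/s = 4.027 m/s. Distance covered L = v·t = 4.027 m/s × 9568 s = 3.853e+04 m.
Convert: Hardness H = 0.3176 GPa = 3.176e+08 Pa.
Convert: Pin diameter d = 6.339 mm = 0.006339 m. Contact area A = π·d²/4 = π·(0.006339 m)²/4 = 3.156e-05 m².
As SI base values: W = 7.536 N, H = 3.176e+08 Pa, K = 7.910e-07.
By Archard's law, V = K·W·L/H = 7.910e-07 · 7.536 · 3.853e+04 / 3.176e+08 = 7.232e-10 m³.
Depth h = V/A = 7.232e-10 / 3.156e-05 = 2.291e-05 m.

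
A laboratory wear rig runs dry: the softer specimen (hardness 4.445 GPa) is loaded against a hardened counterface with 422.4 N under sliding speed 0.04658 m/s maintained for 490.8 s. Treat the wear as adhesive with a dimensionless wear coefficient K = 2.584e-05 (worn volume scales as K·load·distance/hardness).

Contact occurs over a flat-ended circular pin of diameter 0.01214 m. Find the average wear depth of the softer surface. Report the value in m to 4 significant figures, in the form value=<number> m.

value=4.850e-07 m

The intermediates are displayed rounded, and the computation maintains full precision, and a lone final rounding, at four significant figures.
Distance L = v·t = 0.04658 m/s × 490.8 s = 22.86 m.
Hardness H = 4.445 GPa = 4.445e+09 Pa.
Contact area A = π·d²/4 = π·(0.01214 m)²/4 = 1.158e-04 m².
As SI base values: W = 422.4 N, H = 4.445e+09 Pa, K = 2.584e-05.
Wear volume V = K·W·L/H = 2.584e-05 · 422.4 · 22.86 / 4.445e+09 = 5.614e-11 m³.
Depth h = V/A = 5.614e-11 / 1.158e-04 = 4.850e-07 m.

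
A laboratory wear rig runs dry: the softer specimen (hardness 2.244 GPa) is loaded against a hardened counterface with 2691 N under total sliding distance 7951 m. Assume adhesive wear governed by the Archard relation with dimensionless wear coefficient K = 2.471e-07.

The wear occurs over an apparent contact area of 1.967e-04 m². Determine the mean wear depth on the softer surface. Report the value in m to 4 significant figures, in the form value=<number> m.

Intermediate values are printed rounded, and all arithmetic maintains full float precision. Rounded once at the end, at 4 significant figures.
Hardness H = 2.244 GPa = 2.244e+09 Pa.
As SI base values: W = 2691 N, H = 2.244e+09 Pa, K = 2.471e-07.
By Archard's law, V = K·W·L/H = 2.471e-07 · 2691 · 7951 / 2.244e+09 = 2.356e-09 m³.
Depth h = V/A = 2.356e-09 / 1.967e-04 = 1.198e-05 m.

value=1.198e-05 m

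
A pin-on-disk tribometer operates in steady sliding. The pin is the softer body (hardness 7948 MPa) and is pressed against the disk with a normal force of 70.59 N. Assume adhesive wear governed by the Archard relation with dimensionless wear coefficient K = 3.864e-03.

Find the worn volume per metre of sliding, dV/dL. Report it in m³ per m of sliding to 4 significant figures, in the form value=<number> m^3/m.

value=3.432e-11 m^3/m

The algebra maintains full float precision; intermediates are displayed rounded — one final rounding: 4 significant figures.
Hardness H = 7948 MPa = 7.948e+09 Pa.
Expressed in SI base units: W = 70.59 N, H = 7.948e+09 Pa, K = 3.864e-03.
The wear rate dV/dL = K·W/H (no L dependence): 3.864e-03 · 70.59 / 7.948e+09 = 3.432e-11 m³/m.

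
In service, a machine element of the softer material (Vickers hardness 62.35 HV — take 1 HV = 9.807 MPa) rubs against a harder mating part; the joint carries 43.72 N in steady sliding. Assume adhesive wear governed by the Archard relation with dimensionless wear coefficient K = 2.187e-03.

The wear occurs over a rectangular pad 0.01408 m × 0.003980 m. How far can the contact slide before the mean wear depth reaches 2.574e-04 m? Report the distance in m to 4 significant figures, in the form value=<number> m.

value=92.24 m

The intermediates appear rounded; the algebra keeps full float precision — one last rounding: four significant digits.
Convert: Hardness H = 62.35 HV × 9.807 MPa/HV = 611.5 MPa = 6.115e+08 Pa.
Convert: Contact area A = 0.01408 m × 0.003980 m = 5.604e-05 m².
SI base units throughout: W = 43.72 N, H = 6.115e+08 Pa, K = 2.187e-03.
Permissible volume V_lim = h_lim·A = 2.574e-04 · 5.604e-05 = 1.442e-08 m³.
Inverting, life L = V_lim·H/(K·W) = 1.442e-08 · 6.115e+08 / (2.187e-03 · 43.72) = 92.24 m.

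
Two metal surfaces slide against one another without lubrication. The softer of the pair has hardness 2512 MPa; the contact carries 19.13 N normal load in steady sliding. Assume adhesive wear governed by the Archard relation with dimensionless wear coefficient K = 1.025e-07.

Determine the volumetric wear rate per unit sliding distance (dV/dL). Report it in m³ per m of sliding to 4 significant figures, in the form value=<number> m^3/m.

The intermediates are displayed rounded. The computation runs at full precision — a single final rounding, at four significant digits.
Hardness H = 2512 MPa = 2.512e+09 Pa.
In SI base units: W = 19.13 N, H = 2.512e+09 Pa, K = 1.025e-07.
Wear rate dV/dL = K·W/H (independent of L): 1.025e-07 · 19.13 / 2.512e+09 = 7.806e-16 m³/m.

value=7.806e-16 m^3/m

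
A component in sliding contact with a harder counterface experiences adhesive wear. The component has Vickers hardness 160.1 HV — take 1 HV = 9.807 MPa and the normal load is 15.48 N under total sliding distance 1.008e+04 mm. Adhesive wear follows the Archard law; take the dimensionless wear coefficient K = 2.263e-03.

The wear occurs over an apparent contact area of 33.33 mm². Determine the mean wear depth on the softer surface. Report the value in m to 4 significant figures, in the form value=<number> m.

The intermediates appear rounded — each operation maintains full precision. Rounded once at the end to four significant digits.
Sliding distance L = 1.008e+04 mm = 10.08 m.
Hardness H = 160.1 HV × 9.807 MPa/HV = 1570 MPa = 1.570e+09 Pa.
Contact area A = 33.33 mm² = 3.333e-05 m².
In SI base units, W = 15.48 N, H = 1.570e+09 Pa, K = 2.263e-03.
Apply Archard: V = K·W·L/H = 2.263e-03 · 15.48 · 10.08 / 1.570e+09 = 2.249e-10 m³.
Depth h = V/A = 2.249e-10 / 3.333e-05 = 6.748e-06 m.

value=6.748e-06 m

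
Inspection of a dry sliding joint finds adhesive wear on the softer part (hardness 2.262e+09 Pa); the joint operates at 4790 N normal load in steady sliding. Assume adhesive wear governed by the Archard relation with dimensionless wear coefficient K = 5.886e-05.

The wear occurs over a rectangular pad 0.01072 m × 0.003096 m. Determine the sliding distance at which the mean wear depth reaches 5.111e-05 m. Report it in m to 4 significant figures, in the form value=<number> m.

value=13.61 m

All working math holds exact precision. The intermediates are printed rounded; rounded once at the end to 4 significant figures.
Contact area A = 0.01072 m × 0.003096 m = 3.319e-05 m².
As SI base values: W = 4790 N, H = 2.262e+09 Pa, K = 5.886e-05.
Allowed volume V_lim = h_lim·A = 5.111e-05 · 3.319e-05 = 1.696e-09 m³.
Sliding life L = V_lim·H/(K·W) = 1.696e-09 · 2.262e+09 / (5.886e-05 · 4790) = 13.61 m.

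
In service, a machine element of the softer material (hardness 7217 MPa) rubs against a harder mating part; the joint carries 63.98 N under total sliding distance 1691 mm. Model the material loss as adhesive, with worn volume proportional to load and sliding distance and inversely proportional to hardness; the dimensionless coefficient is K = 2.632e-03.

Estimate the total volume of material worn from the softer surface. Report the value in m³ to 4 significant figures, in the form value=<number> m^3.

All arithmetic keeps full precision; printed values are rounded; a single final rounding to 4 significant figures.
Convert: Distance L = 1691 mm = 1.691 m.
Convert: Hardness H = 7217 MPa = 7.217e+09 Pa.
In SI base units, W = 63.98 N, H = 7.217e+09 Pa, K = 2.632e-03.
Volume removed: V = K·W·L/H = 2.632e-03 · 63.98 · 1.691 / 7.217e+09 = 3.946e-11 m³.

value=3.946e-11 m^3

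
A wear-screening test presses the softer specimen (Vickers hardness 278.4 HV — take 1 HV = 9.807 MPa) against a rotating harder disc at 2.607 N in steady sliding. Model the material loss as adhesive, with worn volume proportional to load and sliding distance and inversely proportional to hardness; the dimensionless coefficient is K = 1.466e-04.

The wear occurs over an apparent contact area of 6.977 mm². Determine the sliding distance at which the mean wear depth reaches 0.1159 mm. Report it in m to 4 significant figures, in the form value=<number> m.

The intermediates appear rounded — all arithmetic runs at full precision. Rounded once at the end to four significant digits.
Convert: Hardness H = 278.4 HV × 9.807 MPa/HV = 2730 MPa = 2.730e+09 Pa.
Convert: Contact area A = 6.977 mm² = 6.977e-06 m².
Convert: Depth limit h_lim = 0.1159 mm = 1.159e-04 m.
Expressed in SI base units: W = 2.607 N, H = 2.730e+09 Pa, K = 1.466e-04.
Permissible volume V_lim = h_lim·A = 1.159e-04 · 6.977e-06 = 8.086e-10 m³.
Thus life L = V_lim·H/(K·W) = 8.086e-10 · 2.730e+09 / (1.466e-04 · 2.607) = 5777 m.

value=5777 m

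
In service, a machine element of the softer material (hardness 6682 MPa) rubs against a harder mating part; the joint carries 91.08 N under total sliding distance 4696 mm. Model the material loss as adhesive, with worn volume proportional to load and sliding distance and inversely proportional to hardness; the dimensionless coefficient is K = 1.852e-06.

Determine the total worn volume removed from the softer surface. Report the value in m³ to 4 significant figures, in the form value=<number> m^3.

value=1.185e-13 m^3

Shown intermediates are rounded — all working math carries full float precision. Rounded once at the end to four significant digits.
Convert: Distance covered L = 4696 mm = 4.696 m.
Convert: Hardness H = 6682 MPa = 6.682e+09 Pa.
In SI base units, W = 91.08 N, H = 6.682e+09 Pa, K = 1.852e-06.
Volume removed: V = K·W·L/H = 1.852e-06 · 91.08 · 4.696 / 6.682e+09 = 1.185e-13 m³.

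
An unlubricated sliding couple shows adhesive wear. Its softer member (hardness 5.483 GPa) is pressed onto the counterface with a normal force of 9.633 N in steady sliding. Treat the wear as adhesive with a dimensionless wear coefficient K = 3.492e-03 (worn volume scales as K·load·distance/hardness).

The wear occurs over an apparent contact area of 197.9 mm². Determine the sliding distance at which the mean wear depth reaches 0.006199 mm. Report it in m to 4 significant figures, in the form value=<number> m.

The computation maintains full precision; the intermediates appear rounded; a lone final rounding: 4 significant digits.
Convert: Hardness H = 5.483 GPa = 5.483e+09 Pa.
Convert: Contact area A = 197.9 mm² = 1.979e-04 m².
Convert: Depth limit h_lim = 0.006199 mm = 6.199e-06 m.
Collected in SI base units: W = 9.633 N, H = 5.483e+09 Pa, K = 3.492e-03.
Limit volume V_lim = h_lim·A = 6.199e-06 · 1.979e-04 = 1.227e-09 m³.
Sliding life L = V_lim·H/(K·W) = 1.227e-09 · 5.483e+09 / (3.492e-03 · 9.633) = 200.0 m.

value=200.0 m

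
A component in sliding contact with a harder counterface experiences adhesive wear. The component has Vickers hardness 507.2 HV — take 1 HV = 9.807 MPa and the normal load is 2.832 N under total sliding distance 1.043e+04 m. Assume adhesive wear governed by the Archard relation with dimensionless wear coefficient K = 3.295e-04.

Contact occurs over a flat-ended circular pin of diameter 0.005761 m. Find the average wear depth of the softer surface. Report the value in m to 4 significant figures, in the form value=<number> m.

The intermediates are displayed rounded; all working math runs at exact precision. Rounded just once to 4 significant figures.
Hardness H = 507.2 HV × 9.807 MPa/HV = 4974 MPa = 4.974e+09 Pa.
Contact area A = π·d²/4 = π·(0.005761 m)²/4 = 2.607e-05 m².
In SI base units, W = 2.832 N, H = 4.974e+09 Pa, K = 3.295e-04.
Archard volume V = K·W·L/H = 3.295e-04 · 2.832 · 1.043e+04 / 4.974e+09 = 1.957e-09 m³.
Mean depth h = V/A = 1.957e-09 / 2.607e-05 = 7.506e-05 m.

value=7.506e-05 m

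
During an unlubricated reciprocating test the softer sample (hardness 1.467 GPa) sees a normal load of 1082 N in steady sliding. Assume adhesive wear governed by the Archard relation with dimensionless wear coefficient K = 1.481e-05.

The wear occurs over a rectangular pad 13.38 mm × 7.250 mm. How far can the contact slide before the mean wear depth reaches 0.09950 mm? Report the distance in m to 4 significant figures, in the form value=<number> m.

Intermediates are shown rounded, and all arithmetic runs at full float precision. Rounded just once, at 4 significant figures.
Hardness H = 1.467 GPa = 1.467e+09 Pa.
Pad sides 13.38 mm × 7.250 mm = 0.01338 m × 0.007250 m. Contact area A = 0.01338 m × 0.007250 m = 9.700e-05 m².
Depth limit h_lim = 0.09950 mm = 9.950e-05 m.
In SI base units: W = 1082 N, H = 1.467e+09 Pa, K = 1.481e-05.
Wearable volume V_lim = h_lim·A = 9.950e-05 · 9.700e-05 = 9.652e-09 m³.
Sliding life L = V_lim·H/(K·W) = 9.652e-09 · 1.467e+09 / (1.481e-05 · 1082) = 883.6 m.

value=883.6 m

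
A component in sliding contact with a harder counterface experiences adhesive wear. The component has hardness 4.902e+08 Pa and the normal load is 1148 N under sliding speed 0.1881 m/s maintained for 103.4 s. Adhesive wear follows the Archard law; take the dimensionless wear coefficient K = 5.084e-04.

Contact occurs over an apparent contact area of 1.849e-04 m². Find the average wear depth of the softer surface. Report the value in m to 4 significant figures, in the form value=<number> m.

value=1.252e-04 m

Quoted intermediates are rounded, and every step keeps exact precision, and rounded just once: 4 significant figures.
Path length L = v·t = 0.1881 m/s × 103.4 s = 19.45 m.
Collected in SI base units: W = 1148 N, H = 4.902e+08 Pa, K = 5.084e-04.
Archard relation: V = K·W·L/H = 5.084e-04 · 1148 · 19.45 / 4.902e+08 = 2.316e-08 m³.
Depth of wear h = V/A = 2.316e-08 / 1.849e-04 = 1.252e-04 m.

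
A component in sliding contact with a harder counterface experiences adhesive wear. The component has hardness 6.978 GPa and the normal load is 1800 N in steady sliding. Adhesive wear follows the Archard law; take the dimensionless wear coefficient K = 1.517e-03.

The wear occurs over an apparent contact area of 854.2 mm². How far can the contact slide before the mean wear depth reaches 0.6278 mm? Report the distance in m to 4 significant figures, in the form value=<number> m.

Intermediates are printed rounded; all arithmetic maintains exact precision, and rounded once at the end, at four significant digits.
Convert: Hardness H = 6.978 GPa = 6.978e+09 Pa.
Convert: Contact area A = 854.2 mm² = 8.542e-04 m².
Convert: Depth limit h_lim = 0.6278 mm = 6.278e-04 m.
Restated in SI base units: W = 1800 N, H = 6.978e+09 Pa, K = 1.517e-03.
Permissible volume V_lim = h_lim·A = 6.278e-04 · 8.542e-04 = 5.363e-07 m³.
Inverting, life L = V_lim·H/(K·W) = 5.363e-07 · 6.978e+09 / (1.517e-03 · 1800) = 1370 m.

value=1370 m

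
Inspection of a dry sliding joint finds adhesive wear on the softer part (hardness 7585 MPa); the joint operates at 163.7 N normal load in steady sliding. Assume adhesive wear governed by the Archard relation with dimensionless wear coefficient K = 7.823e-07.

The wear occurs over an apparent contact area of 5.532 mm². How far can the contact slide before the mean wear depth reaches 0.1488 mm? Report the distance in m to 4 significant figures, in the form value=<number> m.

value=4.875e+04 m

The algebra carries full precision; displayed values are rounded — rounded just once: 4 significant digits.
Convert: Hardness H = 7585 MPa = 7.585e+09 Pa.
Convert: Contact area A = 5.532 mm² = 5.532e-06 m².
Convert: Depth limit h_lim = 0.1488 mm = 1.488e-04 m.
As SI base values: W = 163.7 N, H = 7.585e+09 Pa, K = 7.823e-07.
Wearable volume V_lim = h_lim·A = 1.488e-04 · 5.532e-06 = 8.232e-10 m³.
Thus life L = V_lim·H/(K·W) = 8.232e-10 · 7.585e+09 / (7.823e-07 · 163.7) = 4.875e+04 m.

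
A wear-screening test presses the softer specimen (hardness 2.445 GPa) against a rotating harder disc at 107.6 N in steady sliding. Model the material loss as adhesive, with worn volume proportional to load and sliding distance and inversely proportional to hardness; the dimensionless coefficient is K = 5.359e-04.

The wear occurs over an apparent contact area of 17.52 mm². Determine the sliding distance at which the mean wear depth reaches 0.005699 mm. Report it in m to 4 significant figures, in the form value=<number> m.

value=4.234 m

The intermediates are printed rounded. Every step holds exact precision, and rounded once at the end, at four significant digits.
Convert: Hardness H = 2.445 GPa = 2.445e+09 Pa.
Convert: Contact area A = 17.52 mm² = 1.752e-05 m².
Convert: Depth limit h_lim = 0.005699 mm = 5.699e-06 m.
Collected in SI base units: W = 107.6 N, H = 2.445e+09 Pa, K = 5.359e-04.
Volume at the limit: V_lim = h_lim·A = 5.699e-06 · 1.752e-05 = 9.985e-11 m³.
Sliding life L = V_lim·H/(K·W) = 9.985e-11 · 2.445e+09 / (5.359e-04 · 107.6) = 4.234 m.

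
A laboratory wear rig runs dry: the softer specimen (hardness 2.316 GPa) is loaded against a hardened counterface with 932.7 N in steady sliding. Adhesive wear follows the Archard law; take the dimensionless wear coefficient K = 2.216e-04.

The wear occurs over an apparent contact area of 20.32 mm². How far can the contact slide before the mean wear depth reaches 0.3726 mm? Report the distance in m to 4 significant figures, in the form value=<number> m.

value=84.84 m

Each operation runs at full precision, and intermediates are printed rounded. Rounded once at the end to 4 significant digits.
Convert: Hardness H = 2.316 GPa = 2.316e+09 Pa.
Convert: Contact area A = 20.32 mm² = 2.032e-05 m².
Convert: Depth limit h_lim = 0.3726 mm = 3.726e-04 m.
In SI base units: W = 932.7 N, H = 2.316e+09 Pa, K = 2.216e-04.
Limit volume V_lim = h_lim·A = 3.726e-04 · 2.032e-05 = 7.571e-09 m³.
Inverting, life L = V_lim·H/(K·W) = 7.571e-09 · 2.316e+09 / (2.216e-04 · 932.7) = 84.84 m.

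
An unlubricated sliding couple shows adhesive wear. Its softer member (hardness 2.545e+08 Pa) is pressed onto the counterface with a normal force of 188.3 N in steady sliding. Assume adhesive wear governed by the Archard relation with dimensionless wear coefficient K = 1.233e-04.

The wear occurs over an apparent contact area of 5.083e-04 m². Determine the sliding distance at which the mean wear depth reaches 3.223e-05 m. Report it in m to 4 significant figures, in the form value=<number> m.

Printed values are rounded — the computation keeps full precision; one last rounding: 4 significant digits.
Collected in SI base units: W = 188.3 N, H = 2.545e+08 Pa, K = 1.233e-04.
Wearable volume V_lim = h_lim·A = 3.223e-05 · 5.083e-04 = 1.638e-08 m³.
Inverting, life L = V_lim·H/(K·W) = 1.638e-08 · 2.545e+08 / (1.233e-04 · 188.3) = 179.6 m.

value=179.6 m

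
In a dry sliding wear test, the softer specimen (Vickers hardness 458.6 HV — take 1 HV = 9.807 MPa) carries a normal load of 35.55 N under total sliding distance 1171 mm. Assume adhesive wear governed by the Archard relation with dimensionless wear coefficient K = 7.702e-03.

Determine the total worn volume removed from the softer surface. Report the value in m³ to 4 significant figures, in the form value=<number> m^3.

value=7.129e-11 m^3

Intermediate values are printed rounded; all working math carries full float precision. Rounded just once: 4 significant figures.
Convert: Total distance L = 1171 mm = 1.171 m.
Convert: Hardness H = 458.6 HV × 9.807 MPa/HV = 4497 MPa = 4.497e+09 Pa.
As SI base values: W = 35.55 N, H = 4.497e+09 Pa, K = 7.702e-03.
The Archard volume V = K·W·L/H = 7.702e-03 · 35.55 · 1.171 / 4.497e+09 = 7.129e-11 m³.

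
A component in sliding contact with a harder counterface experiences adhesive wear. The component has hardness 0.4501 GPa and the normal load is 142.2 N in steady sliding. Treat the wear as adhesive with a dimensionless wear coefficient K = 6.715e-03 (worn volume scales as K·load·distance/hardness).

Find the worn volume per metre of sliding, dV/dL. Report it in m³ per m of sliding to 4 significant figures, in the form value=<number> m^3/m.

value=2.121e-09 m^3/m

Intermediates are displayed rounded. The computation maintains full precision. Rounded once at the end to 4 significant digits.
Hardness H = 0.4501 GPa = 4.501e+08 Pa.
Working in SI base units: W = 142.2 N, H = 4.501e+08 Pa, K = 6.715e-03.
Wear rate dV/dL = K·W/H — distance-free: 6.715e-03 · 142.2 / 4.501e+08 = 2.121e-09 m³/m.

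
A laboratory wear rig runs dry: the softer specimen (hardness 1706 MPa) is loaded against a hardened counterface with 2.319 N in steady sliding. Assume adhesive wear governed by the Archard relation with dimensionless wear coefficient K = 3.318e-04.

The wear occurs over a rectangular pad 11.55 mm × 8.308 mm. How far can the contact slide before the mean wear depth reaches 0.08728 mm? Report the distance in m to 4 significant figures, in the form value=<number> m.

Intermediate values are printed rounded; all arithmetic maintains exact precision — one last rounding, at four significant digits.
Hardness H = 1706 MPa = 1.706e+09 Pa.
Pad sides 11.55 mm × 8.308 mm = 0.01155 m × 0.008308 m. Contact area A = 0.01155 m × 0.008308 m = 9.596e-05 m².
Depth limit h_lim = 0.08728 mm = 8.728e-05 m.
Collected in SI base units: W = 2.319 N, H = 1.706e+09 Pa, K = 3.318e-04.
Limit volume V_lim = h_lim·A = 8.728e-05 · 9.596e-05 = 8.375e-09 m³.
Life L = V_lim·H/(K·W) = 8.375e-09 · 1.706e+09 / (3.318e-04 · 2.319) = 1.857e+04 m.

value=1.857e+04 m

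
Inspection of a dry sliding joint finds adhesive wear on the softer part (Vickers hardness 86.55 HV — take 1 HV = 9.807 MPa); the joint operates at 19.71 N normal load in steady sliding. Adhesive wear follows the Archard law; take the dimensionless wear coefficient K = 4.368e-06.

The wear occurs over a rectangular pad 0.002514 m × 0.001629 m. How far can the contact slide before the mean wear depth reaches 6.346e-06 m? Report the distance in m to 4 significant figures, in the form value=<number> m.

Printed values are rounded, and the computation maintains full float precision, and one last rounding: four significant digits.
Convert: Hardness H = 86.55 HV × 9.807 MPa/HV = 848.8 MPa = 8.488e+08 Pa.
Convert: Contact area A = 0.002514 m × 0.001629 m = 4.095e-06 m².
SI base units throughout: W = 19.71 N, H = 8.488e+08 Pa, K = 4.368e-06.
Allowed volume V_lim = h_lim·A = 6.346e-06 · 4.095e-06 = 2.599e-11 m³.
Thus life L = V_lim·H/(K·W) = 2.599e-11 · 8.488e+08 / (4.368e-06 · 19.71) = 256.2 m.

value=256.2 m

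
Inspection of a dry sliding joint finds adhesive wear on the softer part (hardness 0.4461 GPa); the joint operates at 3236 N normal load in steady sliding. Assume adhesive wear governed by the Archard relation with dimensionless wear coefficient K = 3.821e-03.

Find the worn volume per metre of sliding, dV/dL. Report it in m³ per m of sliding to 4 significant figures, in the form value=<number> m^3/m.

value=2.772e-08 m^3/m

The algebra carries full precision — displayed values are rounded — a lone final rounding to 4 significant digits.
Convert: Hardness H = 0.4461 GPa = 4.461e+08 Pa.
Expressed in SI base units: W = 3236 N, H = 4.461e+08 Pa, K = 3.821e-03.
The wear rate dV/dL = K·W/H (no L dependence): 3.821e-03 · 3236 / 4.461e+08 = 2.772e-08 m³/m.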